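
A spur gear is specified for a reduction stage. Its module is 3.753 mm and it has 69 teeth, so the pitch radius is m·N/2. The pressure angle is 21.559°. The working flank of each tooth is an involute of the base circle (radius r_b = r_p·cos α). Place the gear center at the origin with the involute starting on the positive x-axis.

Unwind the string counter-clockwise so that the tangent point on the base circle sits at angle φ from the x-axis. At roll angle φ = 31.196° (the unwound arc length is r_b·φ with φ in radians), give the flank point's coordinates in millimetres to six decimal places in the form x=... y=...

pitch radius r_p = m·N/2 = 3.753·69/2 = 129.478500
base radius r_b = r_p·cos α = 129.478500·cos 21.559° = 120.420142
roll angle φ = 31.196° = 0.54447291 rad
x = r_b·(cos φ + φ·sin φ) = 120.420142·(0.85540042 + 0.54447291·0.51796729) = 136.968227
y = r_b·(sin φ − φ·cos φ) = 120.420142·(0.51796729 − 0.54447291·0.85540042) = 6.288934

x=136.968227 y=6.288934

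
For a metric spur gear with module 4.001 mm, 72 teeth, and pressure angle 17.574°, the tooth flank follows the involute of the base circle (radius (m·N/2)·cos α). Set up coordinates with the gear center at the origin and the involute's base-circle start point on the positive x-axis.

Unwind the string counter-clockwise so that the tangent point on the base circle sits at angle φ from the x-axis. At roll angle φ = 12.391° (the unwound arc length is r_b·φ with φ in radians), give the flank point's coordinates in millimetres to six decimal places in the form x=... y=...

pitch radius r_p = m·N/2 = 4.001·72/2 = 144.036000
base radius r_b = r_p·cos α = 144.036000·cos 17.574° = 137.313520
roll angle φ = 12.391° = 0.21626375 rad
x = r_b·(cos φ + φ·sin φ) = 137.313520·(0.97670600 + 0.21626375·0.21458191) = 140.487149
y = r_b·(sin φ − φ·cos φ) = 137.313520·(0.21458191 − 0.21626375·0.97670600) = 0.460798

x=140.487149 y=0.460798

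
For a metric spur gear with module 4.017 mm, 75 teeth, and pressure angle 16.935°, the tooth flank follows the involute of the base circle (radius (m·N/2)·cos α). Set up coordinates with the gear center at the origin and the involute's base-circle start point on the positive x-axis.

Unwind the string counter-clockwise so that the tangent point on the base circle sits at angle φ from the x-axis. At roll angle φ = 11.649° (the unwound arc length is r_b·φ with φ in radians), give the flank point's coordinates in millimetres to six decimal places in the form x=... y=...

pitch radius r_p = m·N/2 = 4.017·75/2 = 150.637500
base radius r_b = r_p·cos α = 150.637500·cos 16.935° = 144.105229
roll angle φ = 11.649° = 0.20331340 rad
x = r_b·(cos φ + φ·sin φ) = 144.105229·(0.97940293 + 0.20331340·0.20191559) = 147.052912
y = r_b·(sin φ − φ·cos φ) = 144.105229·(0.20191559 − 0.20331340·0.97940293) = 0.402032

x=147.052912 y=0.402032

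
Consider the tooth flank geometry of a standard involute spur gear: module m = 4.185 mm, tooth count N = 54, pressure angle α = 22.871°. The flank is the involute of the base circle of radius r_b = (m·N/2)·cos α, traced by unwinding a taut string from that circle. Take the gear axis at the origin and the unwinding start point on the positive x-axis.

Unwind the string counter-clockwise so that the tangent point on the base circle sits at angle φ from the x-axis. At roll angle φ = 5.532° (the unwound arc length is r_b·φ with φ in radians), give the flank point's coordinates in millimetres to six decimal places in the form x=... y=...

x=104.595731 y=0.031207

pitch radius r_p = m·N/2 = 4.185·54/2 = 112.995000
base radius r_b = r_p·cos α = 112.995000·cos 22.871° = 104.111586
roll angle φ = 5.532° = 0.09655161 rad
x = r_b·(cos φ + φ·sin φ) = 104.111586·(0.99534251 + 0.09655161·0.09640167) = 104.595731
y = r_b·(sin φ − φ·cos φ) = 104.111586·(0.09640167 − 0.09655161·0.99534251) = 0.031207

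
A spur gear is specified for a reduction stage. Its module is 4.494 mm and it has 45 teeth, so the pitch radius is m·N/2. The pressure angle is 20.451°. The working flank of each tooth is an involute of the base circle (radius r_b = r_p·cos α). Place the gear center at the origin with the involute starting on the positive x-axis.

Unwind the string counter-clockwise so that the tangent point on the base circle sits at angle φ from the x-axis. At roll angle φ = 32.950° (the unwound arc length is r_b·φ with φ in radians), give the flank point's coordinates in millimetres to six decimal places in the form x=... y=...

x=109.136822 y=5.810150

pitch radius r_p = m·N/2 = 4.494·45/2 = 101.115000
base radius r_b = r_p·cos α = 101.115000·cos 20.451° = 94.741858
roll angle φ = 32.950° = 0.57508599 rad
x = r_b·(cos φ + φ·sin φ) = 94.741858·(0.83914554 + 0.57508599·0.54390695) = 109.136822
y = r_b·(sin φ − φ·cos φ) = 94.741858·(0.54390695 − 0.57508599·0.83914554) = 5.810150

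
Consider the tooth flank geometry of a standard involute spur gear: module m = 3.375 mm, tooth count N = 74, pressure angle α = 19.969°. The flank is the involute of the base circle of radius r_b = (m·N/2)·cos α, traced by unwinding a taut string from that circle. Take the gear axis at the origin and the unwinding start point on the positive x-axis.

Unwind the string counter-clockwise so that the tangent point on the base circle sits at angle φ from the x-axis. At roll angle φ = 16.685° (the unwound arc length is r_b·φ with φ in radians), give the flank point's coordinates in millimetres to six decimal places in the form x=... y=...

x=122.238698 y=0.957963

pitch radius r_p = m·N/2 = 3.375·74/2 = 124.875000
base radius r_b = r_p·cos α = 124.875000·cos 19.969° = 117.367207
roll angle φ = 16.685° = 0.29120819 rad
x = r_b·(cos φ + φ·sin φ) = 117.367207·(0.95789769 + 0.29120819·0.28710975) = 122.238698
y = r_b·(sin φ − φ·cos φ) = 117.367207·(0.28710975 − 0.29120819·0.95789769) = 0.957963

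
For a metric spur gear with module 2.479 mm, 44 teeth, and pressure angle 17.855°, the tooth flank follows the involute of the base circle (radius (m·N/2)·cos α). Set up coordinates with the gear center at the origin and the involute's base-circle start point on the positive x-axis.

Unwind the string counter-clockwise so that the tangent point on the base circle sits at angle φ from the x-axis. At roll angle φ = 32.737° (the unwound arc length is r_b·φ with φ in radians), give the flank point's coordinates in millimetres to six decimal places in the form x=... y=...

pitch radius r_p = m·N/2 = 2.479·44/2 = 54.538000
base radius r_b = r_p·cos α = 54.538000·cos 17.855° = 51.911205
roll angle φ = 32.737° = 0.57136844 rad
x = r_b·(cos φ + φ·sin φ) = 51.911205·(0.84116173 + 0.57136844·0.54078363) = 59.705591
y = r_b·(sin φ − φ·cos φ) = 51.911205·(0.54078363 − 0.57136844·0.84116173) = 3.123516

x=59.705591 y=3.123516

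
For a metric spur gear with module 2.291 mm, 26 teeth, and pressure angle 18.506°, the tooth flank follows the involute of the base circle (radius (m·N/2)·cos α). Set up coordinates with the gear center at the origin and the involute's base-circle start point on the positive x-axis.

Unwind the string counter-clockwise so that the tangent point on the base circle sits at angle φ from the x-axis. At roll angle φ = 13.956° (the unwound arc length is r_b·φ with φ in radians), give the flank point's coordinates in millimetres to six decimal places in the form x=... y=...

x=29.068378 y=0.135246

pitch radius r_p = m·N/2 = 2.291·26/2 = 29.783000
base radius r_b = r_p·cos α = 29.783000·cos 18.506° = 28.242934
roll angle φ = 13.956° = 0.24357815 rad
x = r_b·(cos φ + φ·sin φ) = 28.242934·(0.97048122 + 0.24357815·0.24117669) = 29.068378
y = r_b·(sin φ − φ·cos φ) = 28.242934·(0.24117669 − 0.24357815·0.97048122) = 0.135246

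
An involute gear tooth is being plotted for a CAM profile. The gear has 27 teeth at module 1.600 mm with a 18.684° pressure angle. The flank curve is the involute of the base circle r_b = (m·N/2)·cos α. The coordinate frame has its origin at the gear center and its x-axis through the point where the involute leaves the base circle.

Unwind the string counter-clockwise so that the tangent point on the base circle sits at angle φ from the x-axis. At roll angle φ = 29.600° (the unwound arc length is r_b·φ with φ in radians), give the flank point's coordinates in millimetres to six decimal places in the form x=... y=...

pitch radius r_p = m·N/2 = 1.600·27/2 = 21.600000
base radius r_b = r_p·cos α = 21.600000·cos 18.684° = 20.461675
roll angle φ = 29.600° = 0.51661746 rad
x = r_b·(cos φ + φ·sin φ) = 20.461675·(0.86949493 + 0.51661746·0.49394187) = 23.012712
y = r_b·(sin φ − φ·cos φ) = 20.461675·(0.49394187 − 0.51661746·0.86949493) = 0.915570

x=23.012712 y=0.915570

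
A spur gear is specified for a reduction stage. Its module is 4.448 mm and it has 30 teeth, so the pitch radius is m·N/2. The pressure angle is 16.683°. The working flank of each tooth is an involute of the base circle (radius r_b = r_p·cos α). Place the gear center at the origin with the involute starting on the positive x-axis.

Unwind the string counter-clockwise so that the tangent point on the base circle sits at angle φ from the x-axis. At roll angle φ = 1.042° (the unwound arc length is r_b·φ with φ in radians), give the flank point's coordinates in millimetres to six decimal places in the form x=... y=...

x=63.922171 y=0.000128

pitch radius r_p = m·N/2 = 4.448·30/2 = 66.720000
base radius r_b = r_p·cos α = 66.720000·cos 16.683° = 63.911603
roll angle φ = 1.042° = 0.01818633 rad
x = r_b·(cos φ + φ·sin φ) = 63.911603·(0.99983463 + 0.01818633·0.01818533) = 63.922171
y = r_b·(sin φ − φ·cos φ) = 63.911603·(0.01818533 − 0.01818633·0.99983463) = 0.000128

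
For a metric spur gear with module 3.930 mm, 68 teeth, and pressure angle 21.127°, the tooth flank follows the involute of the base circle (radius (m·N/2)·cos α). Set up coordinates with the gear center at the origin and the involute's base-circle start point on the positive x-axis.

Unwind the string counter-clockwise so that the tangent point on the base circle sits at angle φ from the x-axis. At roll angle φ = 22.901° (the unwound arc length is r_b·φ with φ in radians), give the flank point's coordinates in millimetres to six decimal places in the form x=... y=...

pitch radius r_p = m·N/2 = 3.930·68/2 = 133.620000
base radius r_b = r_p·cos α = 133.620000·cos 21.127° = 124.638570
roll angle φ = 22.901° = 0.39969785 rad
x = r_b·(cos φ + φ·sin φ) = 124.638570·(0.92117861 + 0.39969785·0.38914003) = 134.200473
y = r_b·(sin φ − φ·cos φ) = 124.638570·(0.38914003 − 0.39969785·0.92117861) = 2.610793

x=134.200473 y=2.610793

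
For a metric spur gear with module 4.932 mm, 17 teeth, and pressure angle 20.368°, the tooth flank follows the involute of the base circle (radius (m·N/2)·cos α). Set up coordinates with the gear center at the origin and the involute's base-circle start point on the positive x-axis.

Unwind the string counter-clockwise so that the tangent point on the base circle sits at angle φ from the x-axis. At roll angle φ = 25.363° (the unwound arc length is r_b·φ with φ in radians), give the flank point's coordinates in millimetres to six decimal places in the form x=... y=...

x=42.964898 y=1.114246

pitch radius r_p = m·N/2 = 4.932·17/2 = 41.922000
base radius r_b = r_p·cos α = 41.922000·cos 20.368° = 39.300891
roll angle φ = 25.363° = 0.44266786 rad
x = r_b·(cos φ + φ·sin φ) = 39.300891·(0.90361210 + 0.44266786·0.42835170) = 42.964898
y = r_b·(sin φ − φ·cos φ) = 39.300891·(0.42835170 − 0.44266786·0.90361210) = 1.114246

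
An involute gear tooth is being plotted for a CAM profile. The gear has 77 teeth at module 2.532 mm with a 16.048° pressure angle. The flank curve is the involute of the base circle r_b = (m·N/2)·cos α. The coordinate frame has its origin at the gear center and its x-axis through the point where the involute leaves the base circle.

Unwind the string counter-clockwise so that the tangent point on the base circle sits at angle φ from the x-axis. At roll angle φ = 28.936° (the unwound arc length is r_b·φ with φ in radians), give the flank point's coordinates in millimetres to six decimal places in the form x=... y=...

x=104.879228 y=3.920761

pitch radius r_p = m·N/2 = 2.532·77/2 = 97.482000
base radius r_b = r_p·cos α = 97.482000·cos 16.048° = 93.683169
roll angle φ = 28.936° = 0.50502847 rad
x = r_b·(cos φ + φ·sin φ) = 93.683169·(0.87516070 + 0.50502847·0.48383236) = 104.879228
y = r_b·(sin φ − φ·cos φ) = 93.683169·(0.48383236 − 0.50502847·0.87516070) = 3.920761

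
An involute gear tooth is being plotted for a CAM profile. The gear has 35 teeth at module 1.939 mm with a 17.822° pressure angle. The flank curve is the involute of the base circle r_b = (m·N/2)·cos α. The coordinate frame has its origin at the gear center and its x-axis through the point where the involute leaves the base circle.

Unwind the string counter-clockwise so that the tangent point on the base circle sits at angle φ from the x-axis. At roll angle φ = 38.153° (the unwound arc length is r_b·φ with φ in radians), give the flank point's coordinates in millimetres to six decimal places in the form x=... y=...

x=38.691639 y=3.040705

pitch radius r_p = m·N/2 = 1.939·35/2 = 33.932500
base radius r_b = r_p·cos α = 33.932500·cos 17.822° = 32.304145
roll angle φ = 38.153° = 0.66589547 rad
x = r_b·(cos φ + φ·sin φ) = 32.304145·(0.78636391 + 0.66589547·0.61776355) = 38.691639
y = r_b·(sin φ − φ·cos φ) = 32.304145·(0.61776355 − 0.66589547·0.78636391) = 3.040705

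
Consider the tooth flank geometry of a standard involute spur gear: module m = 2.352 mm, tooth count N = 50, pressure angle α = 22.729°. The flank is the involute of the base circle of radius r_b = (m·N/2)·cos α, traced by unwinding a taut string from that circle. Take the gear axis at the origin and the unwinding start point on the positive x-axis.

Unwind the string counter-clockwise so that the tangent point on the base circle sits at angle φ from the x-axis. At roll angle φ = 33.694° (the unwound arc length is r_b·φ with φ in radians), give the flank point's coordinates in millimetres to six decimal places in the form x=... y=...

pitch radius r_p = m·N/2 = 2.352·50/2 = 58.800000
base radius r_b = r_p·cos α = 58.800000·cos 22.729° = 54.233748
roll angle φ = 33.694° = 0.58807124 rad
x = r_b·(cos φ + φ·sin φ) = 54.233748·(0.83201222 + 0.58807124·0.55475730) = 62.816186
y = r_b·(sin φ − φ·cos φ) = 54.233748·(0.55475730 − 0.58807124·0.83201222) = 3.550946

x=62.816186 y=3.550946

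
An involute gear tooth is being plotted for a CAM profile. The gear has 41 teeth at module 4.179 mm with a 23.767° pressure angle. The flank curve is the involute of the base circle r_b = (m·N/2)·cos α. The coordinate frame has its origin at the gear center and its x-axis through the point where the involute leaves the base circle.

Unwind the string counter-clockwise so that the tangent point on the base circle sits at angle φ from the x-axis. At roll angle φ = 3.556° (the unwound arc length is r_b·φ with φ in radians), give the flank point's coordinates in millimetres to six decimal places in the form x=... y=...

x=78.554894 y=0.006246

pitch radius r_p = m·N/2 = 4.179·41/2 = 85.669500
base radius r_b = r_p·cos α = 85.669500·cos 23.767° = 78.404036
roll angle φ = 3.556° = 0.06206391 rad
x = r_b·(cos φ + φ·sin φ) = 78.404036·(0.99807465 + 0.06206391·0.06202407) = 78.554894
y = r_b·(sin φ − φ·cos φ) = 78.404036·(0.06202407 − 0.06206391·0.99807465) = 0.006246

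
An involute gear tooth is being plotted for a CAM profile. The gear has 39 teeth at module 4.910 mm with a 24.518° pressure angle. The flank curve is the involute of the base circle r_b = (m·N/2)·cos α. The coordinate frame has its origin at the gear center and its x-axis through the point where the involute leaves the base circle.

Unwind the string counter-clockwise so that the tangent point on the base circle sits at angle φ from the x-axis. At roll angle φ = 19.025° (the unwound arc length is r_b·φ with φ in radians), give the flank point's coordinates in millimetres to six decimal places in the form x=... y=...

x=91.782518 y=1.051395

pitch radius r_p = m·N/2 = 4.910·39/2 = 95.745000
base radius r_b = r_p·cos α = 95.745000·cos 24.518° = 87.111764
roll angle φ = 19.025° = 0.33204889 rad
x = r_b·(cos φ + φ·sin φ) = 87.111764·(0.94537643 + 0.33204889·0.32598068) = 91.782518
y = r_b·(sin φ − φ·cos φ) = 87.111764·(0.32598068 − 0.33204889·0.94537643) = 1.051395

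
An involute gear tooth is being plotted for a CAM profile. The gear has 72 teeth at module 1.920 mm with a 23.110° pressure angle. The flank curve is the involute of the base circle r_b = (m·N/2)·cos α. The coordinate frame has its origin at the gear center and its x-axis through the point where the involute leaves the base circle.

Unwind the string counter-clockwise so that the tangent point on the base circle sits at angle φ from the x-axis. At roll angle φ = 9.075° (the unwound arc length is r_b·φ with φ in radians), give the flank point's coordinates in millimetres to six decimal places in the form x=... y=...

x=64.365764 y=0.083992

pitch radius r_p = m·N/2 = 1.920·72/2 = 69.120000
base radius r_b = r_p·cos α = 69.120000·cos 23.110° = 63.573328
roll angle φ = 9.075° = 0.15838863 rad
x = r_b·(cos φ + φ·sin φ) = 63.573328·(0.98748272 + 0.15838863·0.15772721) = 64.365764
y = r_b·(sin φ − φ·cos φ) = 63.573328·(0.15772721 − 0.15838863·0.98748272) = 0.083992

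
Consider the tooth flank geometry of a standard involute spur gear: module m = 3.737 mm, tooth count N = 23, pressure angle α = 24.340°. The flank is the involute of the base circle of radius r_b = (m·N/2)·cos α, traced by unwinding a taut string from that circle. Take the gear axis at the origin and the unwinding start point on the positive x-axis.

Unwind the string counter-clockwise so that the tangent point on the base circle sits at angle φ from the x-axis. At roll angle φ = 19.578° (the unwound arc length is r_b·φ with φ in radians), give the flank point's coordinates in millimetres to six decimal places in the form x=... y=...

x=41.375255 y=0.514673

pitch radius r_p = m·N/2 = 3.737·23/2 = 42.975500
base radius r_b = r_p·cos α = 42.975500·cos 24.340° = 39.155655
roll angle φ = 19.578° = 0.34170056 rad
x = r_b·(cos φ + φ·sin φ) = 39.155655·(0.94218619 + 0.34170056·0.33508982) = 41.375255
y = r_b·(sin φ − φ·cos φ) = 39.155655·(0.33508982 − 0.34170056·0.94218619) = 0.514673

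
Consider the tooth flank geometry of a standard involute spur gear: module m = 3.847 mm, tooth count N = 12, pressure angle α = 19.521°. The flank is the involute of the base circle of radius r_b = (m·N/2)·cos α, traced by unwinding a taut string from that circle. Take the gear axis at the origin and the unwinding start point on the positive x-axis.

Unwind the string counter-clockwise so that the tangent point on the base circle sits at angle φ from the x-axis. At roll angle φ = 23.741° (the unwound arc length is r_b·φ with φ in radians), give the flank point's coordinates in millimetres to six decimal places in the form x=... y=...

pitch radius r_p = m·N/2 = 3.847·12/2 = 23.082000
base radius r_b = r_p·cos α = 23.082000·cos 19.521° = 21.755225
roll angle φ = 23.741° = 0.41435862 rad
x = r_b·(cos φ + φ·sin φ) = 21.755225·(0.91537473 + 0.41435862·0.40260291) = 23.543434
y = r_b·(sin φ − φ·cos φ) = 21.755225·(0.40260291 − 0.41435862·0.91537473) = 0.507103

x=23.543434 y=0.507103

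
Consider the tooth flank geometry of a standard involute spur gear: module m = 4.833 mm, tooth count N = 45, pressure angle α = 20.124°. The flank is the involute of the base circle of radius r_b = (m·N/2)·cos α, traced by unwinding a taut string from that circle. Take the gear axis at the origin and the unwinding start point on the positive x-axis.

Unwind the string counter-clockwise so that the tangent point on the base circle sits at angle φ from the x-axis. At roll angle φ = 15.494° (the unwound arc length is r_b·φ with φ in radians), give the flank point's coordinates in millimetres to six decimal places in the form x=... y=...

pitch radius r_p = m·N/2 = 4.833·45/2 = 108.742500
base radius r_b = r_p·cos α = 108.742500·cos 20.124° = 102.103794
roll angle φ = 15.494° = 0.27042131 rad
x = r_b·(cos φ + φ·sin φ) = 102.103794·(0.96365843 + 0.27042131·0.26713746) = 105.769126
y = r_b·(sin φ − φ·cos φ) = 102.103794·(0.26713746 − 0.27042131·0.96365843) = 0.668135

x=105.769126 y=0.668135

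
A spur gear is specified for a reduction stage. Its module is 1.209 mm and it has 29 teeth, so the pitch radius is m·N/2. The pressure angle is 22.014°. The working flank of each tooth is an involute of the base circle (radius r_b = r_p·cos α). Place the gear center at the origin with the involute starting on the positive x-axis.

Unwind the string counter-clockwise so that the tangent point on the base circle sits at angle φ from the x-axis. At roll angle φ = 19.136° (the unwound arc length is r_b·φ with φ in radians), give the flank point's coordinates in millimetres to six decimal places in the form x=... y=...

x=17.133721 y=0.199586

pitch radius r_p = m·N/2 = 1.209·29/2 = 17.530500
base radius r_b = r_p·cos α = 17.530500·cos 22.014° = 16.252391
roll angle φ = 19.136° = 0.33398621 rad
x = r_b·(cos φ + φ·sin φ) = 16.252391·(0.94474313 + 0.33398621·0.32781156) = 17.133721
y = r_b·(sin φ − φ·cos φ) = 16.252391·(0.32781156 − 0.33398621·0.94474313) = 0.199586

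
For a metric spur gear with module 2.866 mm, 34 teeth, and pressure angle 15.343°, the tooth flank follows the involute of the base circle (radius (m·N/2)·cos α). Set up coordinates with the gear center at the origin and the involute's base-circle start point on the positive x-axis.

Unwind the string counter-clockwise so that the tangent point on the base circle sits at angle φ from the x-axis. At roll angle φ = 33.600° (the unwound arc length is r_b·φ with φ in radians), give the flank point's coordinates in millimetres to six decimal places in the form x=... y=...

pitch radius r_p = m·N/2 = 2.866·34/2 = 48.722000
base radius r_b = r_p·cos α = 48.722000·cos 15.343° = 46.985505
roll angle φ = 33.600° = 0.58643063 rad
x = r_b·(cos φ + φ·sin φ) = 46.985505·(0.83292124 + 0.58643063·0.55339155) = 54.383231
y = r_b·(sin φ − φ·cos φ) = 46.985505·(0.55339155 − 0.58643063·0.83292124) = 3.051287

x=54.383231 y=3.051287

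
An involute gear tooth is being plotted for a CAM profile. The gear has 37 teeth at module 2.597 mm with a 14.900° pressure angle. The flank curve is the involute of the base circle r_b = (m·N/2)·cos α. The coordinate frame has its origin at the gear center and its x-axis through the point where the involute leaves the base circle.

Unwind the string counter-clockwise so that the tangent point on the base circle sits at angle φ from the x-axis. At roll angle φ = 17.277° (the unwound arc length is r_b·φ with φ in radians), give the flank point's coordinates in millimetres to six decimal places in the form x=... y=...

x=48.492135 y=0.420486

pitch radius r_p = m·N/2 = 2.597·37/2 = 48.044500
base radius r_b = r_p·cos α = 48.044500·cos 14.900° = 46.429056
roll angle φ = 17.277° = 0.30154053 rad
x = r_b·(cos φ + φ·sin φ) = 46.429056·(0.95488010 + 0.30154053·0.29699158) = 48.492135
y = r_b·(sin φ − φ·cos φ) = 46.429056·(0.29699158 − 0.30154053·0.95488010) = 0.420486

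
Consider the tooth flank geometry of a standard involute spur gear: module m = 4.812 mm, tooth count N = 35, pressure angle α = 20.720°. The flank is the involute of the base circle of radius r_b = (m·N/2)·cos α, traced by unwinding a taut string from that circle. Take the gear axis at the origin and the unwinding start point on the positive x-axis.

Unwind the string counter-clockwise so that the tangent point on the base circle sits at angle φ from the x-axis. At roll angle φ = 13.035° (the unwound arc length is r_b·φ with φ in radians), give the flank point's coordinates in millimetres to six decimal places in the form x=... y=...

x=80.775361 y=0.307552

pitch radius r_p = m·N/2 = 4.812·35/2 = 84.210000
base radius r_b = r_p·cos α = 84.210000·cos 20.720° = 78.763347
roll angle φ = 13.035° = 0.22750367 rad
x = r_b·(cos φ + φ·sin φ) = 78.763347·(0.97423247 + 0.22750367·0.22554622) = 80.775361
y = r_b·(sin φ − φ·cos φ) = 78.763347·(0.22554622 − 0.22750367·0.97423247) = 0.307552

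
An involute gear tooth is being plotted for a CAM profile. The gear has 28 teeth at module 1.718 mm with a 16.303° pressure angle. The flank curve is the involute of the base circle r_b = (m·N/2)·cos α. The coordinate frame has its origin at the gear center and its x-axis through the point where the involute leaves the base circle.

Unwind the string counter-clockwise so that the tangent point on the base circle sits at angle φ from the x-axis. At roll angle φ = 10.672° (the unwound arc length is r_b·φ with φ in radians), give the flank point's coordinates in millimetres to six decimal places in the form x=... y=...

pitch radius r_p = m·N/2 = 1.718·28/2 = 24.052000
base radius r_b = r_p·cos α = 24.052000·cos 16.303° = 23.084883
roll angle φ = 10.672° = 0.18626154 rad
x = r_b·(cos φ + φ·sin φ) = 23.084883·(0.98270341 + 0.18626154·0.18518640) = 23.481863
y = r_b·(sin φ − φ·cos φ) = 23.084883·(0.18518640 − 0.18626154·0.98270341) = 0.049553

x=23.481863 y=0.049553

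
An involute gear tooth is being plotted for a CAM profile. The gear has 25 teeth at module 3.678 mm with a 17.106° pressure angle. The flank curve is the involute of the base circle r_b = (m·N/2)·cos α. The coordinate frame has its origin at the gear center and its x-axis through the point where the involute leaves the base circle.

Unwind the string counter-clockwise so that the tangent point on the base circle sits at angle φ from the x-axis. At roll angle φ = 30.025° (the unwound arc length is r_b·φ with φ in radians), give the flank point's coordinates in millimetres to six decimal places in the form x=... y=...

x=49.566635 y=2.050492

pitch radius r_p = m·N/2 = 3.678·25/2 = 45.975000
base radius r_b = r_p·cos α = 45.975000·cos 17.106° = 43.941168
roll angle φ = 30.025° = 0.52403511 rad
x = r_b·(cos φ + φ·sin φ) = 43.941168·(0.86580716 + 0.52403511·0.50037783) = 49.566635
y = r_b·(sin φ − φ·cos φ) = 43.941168·(0.50037783 − 0.52403511·0.86580716) = 2.050492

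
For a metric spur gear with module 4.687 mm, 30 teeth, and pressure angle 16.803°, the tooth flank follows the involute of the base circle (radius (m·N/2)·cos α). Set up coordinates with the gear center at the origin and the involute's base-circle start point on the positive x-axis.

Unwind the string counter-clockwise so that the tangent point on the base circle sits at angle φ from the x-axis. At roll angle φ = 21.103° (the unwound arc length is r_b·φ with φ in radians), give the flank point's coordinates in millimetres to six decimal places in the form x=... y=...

pitch radius r_p = m·N/2 = 4.687·30/2 = 70.305000
base radius r_b = r_p·cos α = 70.305000·cos 16.803° = 67.303283
roll angle φ = 21.103° = 0.36831683 rad
x = r_b·(cos φ + φ·sin φ) = 67.303283·(0.93293468 + 0.36831683·0.36004566) = 71.714715
y = r_b·(sin φ − φ·cos φ) = 67.303283·(0.36004566 − 0.36831683·0.93293468) = 1.105800

x=71.714715 y=1.105800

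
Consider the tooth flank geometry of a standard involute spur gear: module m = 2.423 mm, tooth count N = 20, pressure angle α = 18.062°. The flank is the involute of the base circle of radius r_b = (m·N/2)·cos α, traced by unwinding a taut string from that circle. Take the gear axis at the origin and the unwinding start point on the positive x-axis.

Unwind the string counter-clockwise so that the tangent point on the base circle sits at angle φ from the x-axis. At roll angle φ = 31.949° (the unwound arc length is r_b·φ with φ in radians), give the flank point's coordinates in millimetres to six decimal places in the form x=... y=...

pitch radius r_p = m·N/2 = 2.423·20/2 = 24.230000
base radius r_b = r_p·cos α = 24.230000·cos 18.062° = 23.035984
roll angle φ = 31.949° = 0.55761524 rad
x = r_b·(cos φ + φ·sin φ) = 23.035984·(0.84851945 + 0.55761524·0.52916419) = 26.343708
y = r_b·(sin φ − φ·cos φ) = 23.035984·(0.52916419 − 0.55761524·0.84851945) = 1.290402

x=26.343708 y=1.290402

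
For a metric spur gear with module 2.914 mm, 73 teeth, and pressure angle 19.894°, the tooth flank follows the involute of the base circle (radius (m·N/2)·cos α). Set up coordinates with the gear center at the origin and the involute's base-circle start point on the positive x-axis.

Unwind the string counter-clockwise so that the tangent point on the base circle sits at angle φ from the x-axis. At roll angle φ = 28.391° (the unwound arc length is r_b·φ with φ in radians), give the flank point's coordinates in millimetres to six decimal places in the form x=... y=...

pitch radius r_p = m·N/2 = 2.914·73/2 = 106.361000
base radius r_b = r_p·cos α = 106.361000·cos 19.894° = 100.013776
roll angle φ = 28.391° = 0.49551643 rad
x = r_b·(cos φ + φ·sin φ) = 100.013776·(0.87972327 + 0.49551643·0.47548603) = 111.548806
y = r_b·(sin φ − φ·cos φ) = 100.013776·(0.47548603 − 0.49551643·0.87972327) = 3.957415

x=111.548806 y=3.957415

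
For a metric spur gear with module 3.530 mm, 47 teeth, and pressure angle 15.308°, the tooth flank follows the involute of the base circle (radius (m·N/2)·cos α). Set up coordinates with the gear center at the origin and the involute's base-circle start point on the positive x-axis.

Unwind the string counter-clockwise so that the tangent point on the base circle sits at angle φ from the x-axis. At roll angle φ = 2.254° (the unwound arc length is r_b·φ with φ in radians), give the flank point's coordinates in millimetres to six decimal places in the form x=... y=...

pitch radius r_p = m·N/2 = 3.530·47/2 = 82.955000
base radius r_b = r_p·cos α = 82.955000·cos 15.308° = 80.011804
roll angle φ = 2.254° = 0.03933972 rad
x = r_b·(cos φ + φ·sin φ) = 80.011804·(0.99922629 + 0.03933972·0.03932958) = 80.073693
y = r_b·(sin φ − φ·cos φ) = 80.011804·(0.03932958 − 0.03933972·0.99922629) = 0.001624

x=80.073693 y=0.001624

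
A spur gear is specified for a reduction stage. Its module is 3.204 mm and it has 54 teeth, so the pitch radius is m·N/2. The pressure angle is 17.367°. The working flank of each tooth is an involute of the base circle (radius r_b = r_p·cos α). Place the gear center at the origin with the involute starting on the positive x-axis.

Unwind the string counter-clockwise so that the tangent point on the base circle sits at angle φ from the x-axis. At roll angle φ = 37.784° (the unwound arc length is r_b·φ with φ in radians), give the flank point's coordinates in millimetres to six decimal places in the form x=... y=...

pitch radius r_p = m·N/2 = 3.204·54/2 = 86.508000
base radius r_b = r_p·cos α = 86.508000·cos 17.367° = 82.564308
roll angle φ = 37.784° = 0.65945520 rad
x = r_b·(cos φ + φ·sin φ) = 82.564308·(0.79032614 + 0.65945520·0.61268638) = 98.611950
y = r_b·(sin φ − φ·cos φ) = 82.564308·(0.61268638 − 0.65945520·0.79032614) = 7.554774

x=98.611950 y=7.554774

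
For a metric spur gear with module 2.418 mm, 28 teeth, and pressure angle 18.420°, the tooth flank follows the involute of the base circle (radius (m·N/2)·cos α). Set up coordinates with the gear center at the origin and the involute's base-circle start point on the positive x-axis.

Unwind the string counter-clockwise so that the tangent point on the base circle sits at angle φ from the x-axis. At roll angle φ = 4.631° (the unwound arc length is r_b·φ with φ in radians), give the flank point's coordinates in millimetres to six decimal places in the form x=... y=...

x=32.222358 y=0.005649

pitch radius r_p = m·N/2 = 2.418·28/2 = 33.852000
base radius r_b = r_p·cos α = 33.852000·cos 18.420° = 32.117619
roll angle φ = 4.631° = 0.08082620 rad
x = r_b·(cos φ + φ·sin φ) = 32.117619·(0.99673534 + 0.08082620·0.08073822) = 32.222358
y = r_b·(sin φ − φ·cos φ) = 32.117619·(0.08073822 − 0.08082620·0.99673534) = 0.005649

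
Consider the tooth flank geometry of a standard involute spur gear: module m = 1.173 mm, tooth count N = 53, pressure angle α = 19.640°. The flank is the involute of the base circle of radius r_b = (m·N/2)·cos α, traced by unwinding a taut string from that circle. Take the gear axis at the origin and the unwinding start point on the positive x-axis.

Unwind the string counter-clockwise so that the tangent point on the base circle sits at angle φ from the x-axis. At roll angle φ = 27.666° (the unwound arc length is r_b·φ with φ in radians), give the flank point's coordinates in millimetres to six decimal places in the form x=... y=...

x=32.492678 y=1.073256

pitch radius r_p = m·N/2 = 1.173·53/2 = 31.084500
base radius r_b = r_p·cos α = 31.084500·cos 19.640° = 29.276098
roll angle φ = 27.666° = 0.48286279 rad
x = r_b·(cos φ + φ·sin φ) = 29.276098·(0.88566931 + 0.48286279·0.46431656) = 32.492678
y = r_b·(sin φ − φ·cos φ) = 29.276098·(0.46431656 − 0.48286279·0.88566931) = 1.073256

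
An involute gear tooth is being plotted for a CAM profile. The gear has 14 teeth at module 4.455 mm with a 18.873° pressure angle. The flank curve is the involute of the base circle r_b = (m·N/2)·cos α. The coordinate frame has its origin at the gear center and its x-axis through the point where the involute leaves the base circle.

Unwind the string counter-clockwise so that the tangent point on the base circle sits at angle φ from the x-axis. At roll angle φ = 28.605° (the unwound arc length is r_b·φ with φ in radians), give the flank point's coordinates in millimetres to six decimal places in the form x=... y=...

x=32.959943 y=1.193766

pitch radius r_p = m·N/2 = 4.455·14/2 = 31.185000
base radius r_b = r_p·cos α = 31.185000·cos 18.873° = 29.508429
roll angle φ = 28.605° = 0.49925143 rad
x = r_b·(cos φ + φ·sin φ) = 29.508429·(0.87794120 + 0.49925143·0.47876847) = 32.959943
y = r_b·(sin φ − φ·cos φ) = 29.508429·(0.47876847 − 0.49925143·0.87794120) = 1.193766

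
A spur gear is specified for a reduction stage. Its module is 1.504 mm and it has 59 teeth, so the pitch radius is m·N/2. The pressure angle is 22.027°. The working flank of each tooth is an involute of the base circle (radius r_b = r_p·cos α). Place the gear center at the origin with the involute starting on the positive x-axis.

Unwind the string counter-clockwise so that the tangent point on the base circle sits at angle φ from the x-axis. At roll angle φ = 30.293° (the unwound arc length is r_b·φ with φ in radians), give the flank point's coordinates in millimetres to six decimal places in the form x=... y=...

pitch radius r_p = m·N/2 = 1.504·59/2 = 44.368000
base radius r_b = r_p·cos α = 44.368000·cos 22.027° = 41.129456
roll angle φ = 30.293° = 0.52871259 rad
x = r_b·(cos φ + φ·sin φ) = 41.129456·(0.86345718 + 0.52871259·0.50442214) = 46.482518
y = r_b·(sin φ − φ·cos φ) = 41.129456·(0.50442214 − 0.52871259·0.86345718) = 1.970161

x=46.482518 y=1.970161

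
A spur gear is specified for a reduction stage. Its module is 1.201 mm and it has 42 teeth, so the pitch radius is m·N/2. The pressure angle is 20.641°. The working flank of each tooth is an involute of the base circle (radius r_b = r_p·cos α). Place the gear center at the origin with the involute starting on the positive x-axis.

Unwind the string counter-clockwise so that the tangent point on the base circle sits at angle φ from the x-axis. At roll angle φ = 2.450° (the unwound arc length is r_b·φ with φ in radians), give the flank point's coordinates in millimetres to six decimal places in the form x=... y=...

pitch radius r_p = m·N/2 = 1.201·42/2 = 25.221000
base radius r_b = r_p·cos α = 25.221000·cos 20.641° = 23.602002
roll angle φ = 2.450° = 0.04276057 rad
x = r_b·(cos φ + φ·sin φ) = 23.602002·(0.99908591 + 0.04276057·0.04274754) = 23.623569
y = r_b·(sin φ − φ·cos φ) = 23.602002·(0.04274754 − 0.04276057·0.99908591) = 0.000615

x=23.623569 y=0.000615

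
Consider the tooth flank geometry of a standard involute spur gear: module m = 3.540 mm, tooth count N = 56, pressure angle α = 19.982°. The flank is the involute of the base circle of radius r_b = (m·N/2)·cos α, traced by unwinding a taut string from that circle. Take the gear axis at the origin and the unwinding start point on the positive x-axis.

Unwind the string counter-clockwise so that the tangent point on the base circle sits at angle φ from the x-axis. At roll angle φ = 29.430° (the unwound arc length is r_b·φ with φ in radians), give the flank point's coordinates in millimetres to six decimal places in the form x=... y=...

pitch radius r_p = m·N/2 = 3.540·56/2 = 99.120000
base radius r_b = r_p·cos α = 99.120000·cos 19.982° = 93.152978
roll angle φ = 29.430° = 0.51365040 rad
x = r_b·(cos φ + φ·sin φ) = 93.152978·(0.87095666 + 0.51365040·0.49135985) = 104.642824
y = r_b·(sin φ − φ·cos φ) = 93.152978·(0.49135985 − 0.51365040·0.87095666) = 4.098044

x=104.642824 y=4.098044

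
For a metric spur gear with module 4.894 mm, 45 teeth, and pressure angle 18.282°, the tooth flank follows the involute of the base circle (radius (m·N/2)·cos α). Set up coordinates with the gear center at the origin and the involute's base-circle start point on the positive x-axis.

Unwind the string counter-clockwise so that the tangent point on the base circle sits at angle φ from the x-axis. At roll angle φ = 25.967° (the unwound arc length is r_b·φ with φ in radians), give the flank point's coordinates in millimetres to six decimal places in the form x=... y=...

x=114.749648 y=3.178205

pitch radius r_p = m·N/2 = 4.894·45/2 = 110.115000
base radius r_b = r_p·cos α = 110.115000·cos 18.282° = 104.556843
roll angle φ = 25.967° = 0.45320965 rad
x = r_b·(cos φ + φ·sin φ) = 104.556843·(0.89904638 + 0.45320965·0.43785341) = 114.749648
y = r_b·(sin φ − φ·cos φ) = 104.556843·(0.43785341 − 0.45320965·0.89904638) = 3.178205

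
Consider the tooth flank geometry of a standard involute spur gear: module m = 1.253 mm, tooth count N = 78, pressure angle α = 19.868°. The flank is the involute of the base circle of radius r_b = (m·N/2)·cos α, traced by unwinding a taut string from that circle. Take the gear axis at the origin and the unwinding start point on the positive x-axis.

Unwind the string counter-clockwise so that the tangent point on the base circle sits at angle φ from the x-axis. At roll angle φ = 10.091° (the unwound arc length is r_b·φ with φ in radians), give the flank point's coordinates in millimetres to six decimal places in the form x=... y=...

pitch radius r_p = m·N/2 = 1.253·78/2 = 48.867000
base radius r_b = r_p·cos α = 48.867000·cos 19.868° = 45.958343
roll angle φ = 10.091° = 0.17612117 rad
x = r_b·(cos φ + φ·sin φ) = 45.958343·(0.98453071 + 0.17612117·0.17521208) = 46.665608
y = r_b·(sin φ − φ·cos φ) = 45.958343·(0.17521208 − 0.17612117·0.98453071) = 0.083432

x=46.665608 y=0.083432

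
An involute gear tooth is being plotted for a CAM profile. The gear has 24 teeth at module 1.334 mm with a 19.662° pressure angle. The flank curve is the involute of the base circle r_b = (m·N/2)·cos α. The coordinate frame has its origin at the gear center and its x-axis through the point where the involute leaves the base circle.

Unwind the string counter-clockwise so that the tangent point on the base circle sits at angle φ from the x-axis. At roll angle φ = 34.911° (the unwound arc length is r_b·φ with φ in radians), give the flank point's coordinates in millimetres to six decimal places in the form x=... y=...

x=17.618530 y=1.095051

pitch radius r_p = m·N/2 = 1.334·24/2 = 16.008000
base radius r_b = r_p·cos α = 16.008000·cos 19.662° = 15.074636
roll angle φ = 34.911° = 0.60931190 rad
x = r_b·(cos φ + φ·sin φ) = 15.074636·(0.82004202 + 0.60931190·0.57230332) = 17.618530
y = r_b·(sin φ − φ·cos φ) = 15.074636·(0.57230332 − 0.60931190·0.82004202) = 1.095051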